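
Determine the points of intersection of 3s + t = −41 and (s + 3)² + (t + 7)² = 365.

(−16, 7) and (−5, −26)

Substitute t = −3s − 41:
10s² + 210s + 800 = 0  ⟹  s² + 21s + 80 = 0
s = −5 or s = −16, giving (−5, −26) and (−16, 7).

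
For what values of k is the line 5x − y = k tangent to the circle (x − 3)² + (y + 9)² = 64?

For a tangent, require d(centre, line) = r = 8.
|5·3 − 1·(−9) − k| / √26 = 8
|k − (24)| = 8√26.

k = 24 ± 8√26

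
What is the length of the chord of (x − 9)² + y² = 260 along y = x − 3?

Centre (9, 0), r² = 260. Perpendicular distance d from centre to line = |6| / √2 = 6/√2.
Half the chord is √(r² − d²) = √(242), so the full chord is 22√2.

22√2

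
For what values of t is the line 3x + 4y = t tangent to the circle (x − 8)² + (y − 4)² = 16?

t = 20 or t = 60

Tangency holds when the distance from the centre (8, 4) to the line equals the radius 4:
|3·8 + 4·4 − t| / √25 = 4
|t − (40)| = 4·5, so t = 60 or t = 20.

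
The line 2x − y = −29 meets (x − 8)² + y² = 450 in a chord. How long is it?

Substitute y = 2x + 29:
5x² + 100x + 455 = 0  ⟹  x² + 20x + 91 = 0
x = −7 or x = −13, giving (−7, 15) and (−13, 3).
|(−7, 15) − (−13, 3)| = √((6)² + (12)²) = 6√5.

6√5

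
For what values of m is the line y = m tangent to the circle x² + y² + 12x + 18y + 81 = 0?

m = −15 or m = −3

Tangency holds when the distance from the centre (−6, −9) to the line equals the radius 6:
|0·(−6) + 1·(−9) − m| / √1 = 6
|m − (−9)| = 6, so m = −3 or m = −15.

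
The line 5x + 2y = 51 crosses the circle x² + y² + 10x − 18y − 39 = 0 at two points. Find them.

(3, 18) and (7, 8)

Express y = (51 − 5x)/2 and substitute into the circle:
29x² − 290x + 609 = 0  ⟹  x² − 10x + 21 = 0
x = 7 or x = 3, giving (7, 8) and (3, 18).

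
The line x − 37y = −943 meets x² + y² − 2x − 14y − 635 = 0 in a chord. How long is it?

√1370

Centre (1, 7), r² = 685. Perpendicular distance d from centre to line = |685| / √1370 = 685/√1370.
Chord = 2√(r² − d²) = 2·√(685/2) = √1370.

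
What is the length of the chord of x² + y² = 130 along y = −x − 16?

The distance from (0, 0) to the line is 16/√2, and r² = 130.
Chord = 2√(r² − d²) = 2·√(2) = 2√2.

2√2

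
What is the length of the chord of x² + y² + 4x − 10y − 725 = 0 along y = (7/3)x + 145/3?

6√58

The distance from (−2, 5) to the line is 116/√58, and r² = 754.
Half the chord is √(r² − d²) = √(522), so the full chord is 6√58.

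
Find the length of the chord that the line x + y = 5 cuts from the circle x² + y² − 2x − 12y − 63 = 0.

Centre (1, 6), r² = 100. Perpendicular distance d from centre to line = |2| / √2 = 2/√2.
Chord = 2√(r² − d²) = 2·√(98) = 14√2.

14√2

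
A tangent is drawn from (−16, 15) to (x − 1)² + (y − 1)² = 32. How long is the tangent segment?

√453

Centre (1, 1), r² = 32. |PO|² = (−17)² + (14)² = 485.
By the tangent–radius right angle, tangent length = √(|PO|² − r²) = √453.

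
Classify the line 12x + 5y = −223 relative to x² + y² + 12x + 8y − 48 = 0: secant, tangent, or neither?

Substituting the line into the circle gives 169x² + 5172x + 39609 = 0.
Δ = 26749584 − 26775684 = −26100.
No real roots: the line does not meet the circle.

neither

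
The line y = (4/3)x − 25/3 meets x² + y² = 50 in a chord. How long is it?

10

Centre (0, 0), r² = 50. Perpendicular distance d from centre to line = |−25| / √25 = 25/√25.
Chord = 2√(r² − d²) = 2·√(25) = 10.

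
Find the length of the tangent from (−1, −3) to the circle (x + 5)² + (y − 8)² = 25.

The centre is (−5, 8) and r = 5. The square of the distance from P to the centre is 16 + 121 = 137.
The tangent meets the radius at right angles, so tangent² = |PO|² − r² = 137 − 25 = 112.

4√7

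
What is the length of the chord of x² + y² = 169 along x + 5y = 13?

The distance from (0, 0) to the line is 13/√26, and r² = 169.
Chord = 2√(r² − d²) = 2·√(325/2) = 5√26.

5√26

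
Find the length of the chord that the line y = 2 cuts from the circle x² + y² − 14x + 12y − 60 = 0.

18

Substitute y = 2:
x² − 14x − 32 = 0
x = 16 or x = −2, giving (16, 2) and (−2, 2).
Chord length = distance between (16, 2) and (−2, 2) = √324 = 18.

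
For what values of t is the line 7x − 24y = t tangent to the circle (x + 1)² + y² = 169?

Tangency holds when the distance from the centre (−1, 0) to the line equals the radius 13:
|7·(−1) − 24·0 − t| / √625 = 13
|t − (−7)| = 13·25, so t = 318 or t = −332.

t = −332 or t = 318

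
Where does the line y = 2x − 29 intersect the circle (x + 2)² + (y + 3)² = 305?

From the line, y = 2x − 29. Substituting:
5x² − 100x + 375 = 0  ⟹  x² − 20x + 75 = 0
x = 15 or x = 5, giving (15, 1) and (5, −19).

(5, −19) and (15, 1)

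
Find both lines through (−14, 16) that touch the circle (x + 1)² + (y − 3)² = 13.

3x + 2y = −10 and 2x + 3y = 20

A line y − (16) = m(x − (−14)) is tangent when its distance from (−1, 3) is √13:
[m·(13) − (−13)]² = 13(m² + 1)
6m² + 13m + 6 = 0, so m = −3/2 or m = −2/3.
With m = −3/2: 3x + 2y = −10. With m = −2/3: 2x + 3y = 20.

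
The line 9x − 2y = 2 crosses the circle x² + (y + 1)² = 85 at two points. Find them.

(−2, −10) and (2, 8)

From the line, y = (−2 + 9x)/2. Substituting:
85x² − 340 = 0  ⟹  x² − 4 = 0
x = 2 or x = −2, giving (2, 8) and (−2, −10).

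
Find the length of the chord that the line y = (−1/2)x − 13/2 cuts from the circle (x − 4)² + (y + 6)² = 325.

Substitute y = (−13 − x)/2:
5x² − 30x − 1235 = 0  ⟹  x² − 6x − 247 = 0
x = 19 or x = −13, giving (19, −16) and (−13, 0).
|(19, −16) − (−13, 0)| = √((32)² + (−16)²) = 16√5.

16√5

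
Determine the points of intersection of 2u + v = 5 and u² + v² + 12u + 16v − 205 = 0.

(−2, 9) and (10, −15)

Substitute v = −2u + 5:
5u² − 40u − 100 = 0  ⟹  u² − 8u − 20 = 0
u = 10 or u = −2, giving (10, −15) and (−2, 9).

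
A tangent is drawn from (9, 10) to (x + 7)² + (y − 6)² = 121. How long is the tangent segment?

√151

With centre O = (−7, 6), |OP|² = 272 and r² = 121.
Power of the point: PT² = |PO|² − r² = 151, so PT = √151.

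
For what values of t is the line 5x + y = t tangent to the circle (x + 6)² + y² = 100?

For a tangent, require d(centre, line) = r = 10.
|5·(−6) + 1·0 − t| / √26 = 10
|t − (−30)| = 10√26.

t = −30 ± 10√26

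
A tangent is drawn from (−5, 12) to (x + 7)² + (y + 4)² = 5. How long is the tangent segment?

With centre O = (−7, −4), |OP|² = 260 and r² = 5.
By the tangent–radius right angle, tangent length = √(|PO|² − r²) = √255.

√255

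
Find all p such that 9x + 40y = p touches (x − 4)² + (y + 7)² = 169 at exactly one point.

For a tangent, require d(centre, line) = r = 13.
|9·4 + 40·(−7) − p| / √1681 = 13
|p − (−244)| = 13·41, so p = 289 or p = −777.

p = −777 or p = 289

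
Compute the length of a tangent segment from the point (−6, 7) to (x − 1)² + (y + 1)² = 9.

2√26

Centre (1, −1), r² = 9. |PO|² = (−7)² + (8)² = 113.
By the tangent–radius right angle, tangent length = √(|PO|² − r²) = √104 = 2√26.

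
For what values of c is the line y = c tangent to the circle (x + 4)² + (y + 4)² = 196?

For a tangent, require d(centre, line) = r = 14.
|0·(−4) + 1·(−4) − c| / √1 = 14
|c − (−4)| = 14, so c = 10 or c = −18.

c = −18 or c = 10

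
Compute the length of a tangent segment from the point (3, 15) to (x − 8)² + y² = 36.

√214

With centre O = (8, 0), |OP|² = 250 and r² = 36.
By the tangent–radius right angle, tangent length = √(|PO|² − r²) = √214.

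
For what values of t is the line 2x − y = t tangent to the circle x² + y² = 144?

For a tangent, require d(centre, line) = r = 12.
|2·0 − 1·0 − t| / √5 = 12
|t| = 12√5.

t = ±12√5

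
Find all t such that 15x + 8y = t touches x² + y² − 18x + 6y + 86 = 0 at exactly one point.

t = 77 or t = 145

The line touches the circle iff its distance from (9, −3) is 2:
|15·9 + 8·(−3) − t| / √289 = 2
|t − (111)| = 2·17, so t = 145 or t = 77.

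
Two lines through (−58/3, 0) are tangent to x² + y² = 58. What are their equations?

3x + 7y = −58 and 3x − 7y = −58

Let a tangent through (−58/3, 0) have slope m. Its distance from (0, 0) must equal √58:
(58/3m − (0))² = 58(m² + 1)
49m² − 9 = 0, so m = −3/7 or m = 3/7.
With m = −3/7: 3x + 7y = −58. With m = 3/7: 3x − 7y = −58.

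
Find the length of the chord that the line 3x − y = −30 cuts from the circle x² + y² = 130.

4√10

From the line, y = 3x + 30. Substituting:
10x² + 180x + 770 = 0  ⟹  x² + 18x + 77 = 0
x = −7 or x = −11, giving (−7, 9) and (−11, −3).
Chord length = distance between (−7, 9) and (−11, −3) = √160 = 4√10.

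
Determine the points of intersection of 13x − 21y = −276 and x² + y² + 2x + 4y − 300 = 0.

(−18, 2) and (3, 15)

From the line, y = (276 + 13x)/21. Substituting:
610x² + 9150x − 32940 = 0  ⟹  x² + 15x − 54 = 0
x = 3 or x = −18, giving (3, 15) and (−18, 2).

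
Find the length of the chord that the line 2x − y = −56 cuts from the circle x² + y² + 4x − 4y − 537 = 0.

The distance from (−2, 2) to the line is 50/√5, and r² = 545.
Chord = 2√(r² − d²) = 2·√(45) = 6√5.

6√5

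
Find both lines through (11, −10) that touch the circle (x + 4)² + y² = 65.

A line y − (−10) = m(x − (11)) is tangent when its distance from (−4, 0) is √65:
[m·(−15) − (10)]² = 65(m² + 1)
32m² + 60m + 7 = 0, so m = −7/4 or m = −1/8.
With m = −7/4: 7x + 4y = 37. With m = −1/8: x + 8y = −69.

7x + 4y = 37 and x + 8y = −69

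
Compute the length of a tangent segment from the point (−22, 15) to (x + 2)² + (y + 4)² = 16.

√745

Centre (−2, −4), r² = 16. |PO|² = (−20)² + (19)² = 761.
The tangent meets the radius at right angles, so tangent² = |PO|² − r² = 761 − 16 = 745.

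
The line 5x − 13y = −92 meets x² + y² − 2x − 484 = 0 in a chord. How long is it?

The distance from (1, 0) to the line is 97/√194, and r² = 485.
Chord = 2√(r² − d²) = 2·√(873/2) = 3√194.

3√194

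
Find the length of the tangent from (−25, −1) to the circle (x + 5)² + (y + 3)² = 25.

√379

The centre is (−5, −3) and r = 5. The square of the distance from P to the centre is 400 + 4 = 404.
Power of the point: PT² = |PO|² − r² = 379, so PT = √379.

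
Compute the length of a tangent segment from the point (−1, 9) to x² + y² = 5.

The centre is (0, 0) and r = √5. The square of the distance from P to the centre is 1 + 81 = 82.
The tangent meets the radius at right angles, so tangent² = |PO|² − r² = 82 − 5 = 77.

√77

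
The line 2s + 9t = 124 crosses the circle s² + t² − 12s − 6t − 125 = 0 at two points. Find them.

Substitute t = (124 − 2s)/9:
85s² − 1360s − 1445 = 0  ⟹  s² − 16s − 17 = 0
s = 17 or s = −1, giving (17, 10) and (−1, 14).

(−1, 14) and (17, 10)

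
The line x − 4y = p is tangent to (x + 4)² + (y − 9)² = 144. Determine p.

For a tangent, require d(centre, line) = r = 12.
|1·(−4) − 4·9 − p| / √17 = 12
|p − (−40)| = 12√17.

p = −40 ± 12√17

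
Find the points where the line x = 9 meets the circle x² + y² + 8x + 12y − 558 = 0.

(9, −27) and (9, 15)

The line gives x = 9. Substituting into the circle:
y² + 12y − 405 = 0
y = 15 or y = −27, giving (9, 15) and (9, −27).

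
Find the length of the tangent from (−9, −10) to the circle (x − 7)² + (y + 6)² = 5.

√267

Centre (7, −6), r² = 5. |PO|² = (−16)² + (−4)² = 272.
By the tangent–radius right angle, tangent length = √(|PO|² − r²) = √267.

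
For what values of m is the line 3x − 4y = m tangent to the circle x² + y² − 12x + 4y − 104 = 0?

Tangency holds when the distance from the centre (6, −2) to the line equals the radius 12:
|3·6 − 4·(−2) − m| / √25 = 12
|m − (26)| = 12·5, so m = 86 or m = −34.

m = −34 or m = 86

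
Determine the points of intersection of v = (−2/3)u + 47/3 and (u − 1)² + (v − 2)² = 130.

(4, 13) and (10, 9)

Express v = (47 − 2u)/3 and substitute into the circle:
13u² − 182u + 520 = 0  ⟹  u² − 14u + 40 = 0
u = 10 or u = 4, giving (10, 9) and (4, 13).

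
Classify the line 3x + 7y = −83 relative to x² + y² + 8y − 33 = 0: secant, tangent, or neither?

Substituting the line into the circle gives 58x² + 330x + 624 = 0.
Discriminant = (330)² − 4·58·(624) = −35868 < 0.
No real roots: the line does not meet the circle.

neither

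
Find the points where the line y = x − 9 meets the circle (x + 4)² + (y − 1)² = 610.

Express y = x − 9 and substitute into the circle:
2x² − 12x − 494 = 0  ⟹  x² − 6x − 247 = 0
x = 19 or x = −13, giving (19, 10) and (−13, −22).

(−13, −22) and (19, 10)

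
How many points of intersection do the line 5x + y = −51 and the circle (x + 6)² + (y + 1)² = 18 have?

Substituting the line into the circle gives 26x² + 512x + 2518 = 0.
Δ = 262144 − 261872 = 272.
Two real roots: the line is a secant.

2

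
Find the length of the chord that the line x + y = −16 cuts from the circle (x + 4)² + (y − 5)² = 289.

From the line, y = −x − 16. Substituting:
2x² + 50x + 168 = 0  ⟹  x² + 25x + 84 = 0
x = −4 or x = −21, giving (−4, −12) and (−21, 5).
Chord length = distance between (−4, −12) and (−21, 5) = √578 = 17√2.

17√2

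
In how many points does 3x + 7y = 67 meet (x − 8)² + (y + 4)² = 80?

Substituting the line into the circle gives 58x² − 1354x + 8241 = 0.
Discriminant = (−1354)² − 4·58·(8241) = −78596 < 0.
No real roots: the line does not meet the circle.

0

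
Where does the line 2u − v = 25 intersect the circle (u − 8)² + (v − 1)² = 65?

(9, −7) and (15, 5)

From the line, v = 2u − 25. Substituting:
5u² − 120u + 675 = 0  ⟹  u² − 24u + 135 = 0
u = 15 or u = 9, giving (15, 5) and (9, −7).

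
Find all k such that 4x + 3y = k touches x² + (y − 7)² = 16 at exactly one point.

k = 1 or k = 41

For a tangent, require d(centre, line) = r = 4.
|4·0 + 3·7 − k| / √25 = 4
|k − (21)| = 4·5, so k = 41 or k = 1.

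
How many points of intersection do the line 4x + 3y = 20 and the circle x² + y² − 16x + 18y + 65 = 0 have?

2

Centre (8, −9), r² = 80. Distance² from centre to line = (−15)²/25 = 9.
Since d² < r², the line cuts the circle twice.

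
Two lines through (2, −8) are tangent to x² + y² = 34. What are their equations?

Let a tangent through (2, −8) have slope m. Its distance from (0, 0) must equal √34:
[m·(−2) − (8)]² = 34(m² + 1)
15m² − 16m − 15 = 0, so m = −3/5 or m = 5/3.
Through (2, −8) these give 3x + 5y = −34 and 5x − 3y = 34.

3x + 5y = −34 and 5x − 3y = 34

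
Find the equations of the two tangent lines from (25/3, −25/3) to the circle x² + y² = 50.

x + 7y = −50 and 7x + y = 50

Let a tangent through (25/3, −25/3) have slope m. Its distance from (0, 0) must equal 5√2:
(−25/3m − (25/3))² = 50(m² + 1)
7m² + 50m + 7 = 0, so m = −1/7 or m = −7.
Through (25/3, −25/3) these give x + 7y = −50 and 7x + y = 50.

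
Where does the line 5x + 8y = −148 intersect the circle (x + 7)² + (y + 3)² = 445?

Express y = (−148 − 5x)/8 and substitute into the circle:
89x² + 2136x − 9968 = 0  ⟹  x² + 24x − 112 = 0
x = 4 or x = −28, giving (4, −21) and (−28, −1).

(−28, −1) and (4, −21)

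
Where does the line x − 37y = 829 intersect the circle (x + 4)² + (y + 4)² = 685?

(−22, −23) and (15, −22)

Substitute y = (−829 + x)/37:
1370x² + 9590x − 452100 = 0  ⟹  x² + 7x − 330 = 0
x = 15 or x = −22, giving (15, −22) and (−22, −23).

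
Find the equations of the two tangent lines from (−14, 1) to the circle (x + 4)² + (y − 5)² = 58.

Write the tangent as mx − y + (1 − m·(−14)) = 0 and set its distance from the centre to √58:
[m·(10) − (4)]² = 58(m² + 1)
21m² − 40m − 21 = 0, so m = 7/3 or m = −3/7.
With m = 7/3: 7x − 3y = −101. With m = −3/7: 3x + 7y = −35.

7x − 3y = −101 and 3x + 7y = −35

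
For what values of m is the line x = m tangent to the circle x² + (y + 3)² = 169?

m = −13 or m = 13

For a tangent, require d(centre, line) = r = 13.
|1·0 + 0·(−3) − m| / √1 = 13
|m| = 13, so m = 13 or m = −13.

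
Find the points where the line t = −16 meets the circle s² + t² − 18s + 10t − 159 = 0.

Express t = −16 and substitute into the circle:
s² − 18s − 63 = 0
s = 21 or s = −3, giving (21, −16) and (−3, −16).

(−3, −16) and (21, −16)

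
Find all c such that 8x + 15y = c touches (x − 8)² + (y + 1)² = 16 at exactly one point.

c = −19 or c = 117

For a tangent, require d(centre, line) = r = 4.
|8·8 + 15·(−1) − c| / √289 = 4
|c − (49)| = 4·17, so c = 117 or c = −19.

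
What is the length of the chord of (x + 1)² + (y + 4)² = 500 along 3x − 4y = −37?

Centre (−1, −4), r² = 500. Perpendicular distance d from centre to line = |50| / √25 = 50/√25.
Chord = 2√(r² − d²) = 2·√(400) = 40.

40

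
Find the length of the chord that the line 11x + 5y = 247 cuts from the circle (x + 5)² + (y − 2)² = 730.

2√146

Express y = (247 − 11x)/5 and substitute into the circle:
146x² − 4964x + 38544 = 0  ⟹  x² − 34x + 264 = 0
x = 22 or x = 12, giving (22, 1) and (12, 23).
Chord length = distance between (22, 1) and (12, 23) = √584 = 2√146.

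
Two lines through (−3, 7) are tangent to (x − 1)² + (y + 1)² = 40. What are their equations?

3x − y = −16 and x + 3y = 18

A line y − (7) = m(x − (−3)) is tangent when its distance from (1, −1) is 2√10:
(4m − (−8))² = 40(m² + 1)
3m² − 8m − 3 = 0, so m = 3 or m = −1/3.
Through (−3, 7) these give 3x − y = −16 and x + 3y = 18.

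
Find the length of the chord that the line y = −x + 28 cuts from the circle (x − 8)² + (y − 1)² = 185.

3√2

Substitute y = −x + 28:
2x² − 70x + 608 = 0  ⟹  x² − 35x + 304 = 0
x = 19 or x = 16, giving (19, 9) and (16, 12).
Chord length = distance between (19, 9) and (16, 12) = √18 = 3√2.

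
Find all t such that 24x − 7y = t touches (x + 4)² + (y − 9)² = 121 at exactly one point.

t = −434 or t = 116

For a tangent, require d(centre, line) = r = 11.
|24·(−4) − 7·9 − t| / √625 = 11
|t − (−159)| = 11·25, so t = 116 or t = −434.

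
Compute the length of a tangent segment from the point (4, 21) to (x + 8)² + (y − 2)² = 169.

4√21

With centre O = (−8, 2), |OP|² = 505 and r² = 169.
By the tangent–radius right angle, tangent length = √(|PO|² − r²) = √336 = 4√21.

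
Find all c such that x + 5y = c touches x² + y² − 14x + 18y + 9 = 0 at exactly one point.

c = −38 ± 11√26

Tangency holds when the distance from the centre (7, −9) to the line equals the radius 11:
|1·7 + 5·(−9) − c| / √26 = 11
|c − (−38)| = 11√26.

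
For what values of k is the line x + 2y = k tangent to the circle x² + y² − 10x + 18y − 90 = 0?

For a tangent, require d(centre, line) = r = 14.
|1·5 + 2·(−9) − k| / √5 = 14
|k − (−13)| = 14√5.

k = −13 ± 14√5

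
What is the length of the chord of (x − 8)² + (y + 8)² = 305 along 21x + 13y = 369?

The distance from (8, −8) to the line is 305/√610, and r² = 305.
Half the chord is √(r² − d²) = √(305/2), so the full chord is √610.

√610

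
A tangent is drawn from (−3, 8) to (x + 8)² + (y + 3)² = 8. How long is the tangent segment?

The centre is (−8, −3) and r = 2√2. The square of the distance from P to the centre is 25 + 121 = 146.
The tangent meets the radius at right angles, so tangent² = |PO|² − r² = 146 − 8 = 138.

√138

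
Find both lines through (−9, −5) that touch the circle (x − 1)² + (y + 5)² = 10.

x − 3y = 6 and x + 3y = −24

Let a tangent through (−9, −5) have slope m. Its distance from (1, −5) must equal √10:
(10m − (0))² = 10(m² + 1)
9m² − 1 = 0, so m = 1/3 or m = −1/3.
Through (−9, −5) these give x − 3y = 6 and x + 3y = −24.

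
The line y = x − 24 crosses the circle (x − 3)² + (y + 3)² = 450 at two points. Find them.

Substitute y = x − 24:
2x² − 48x = 0  ⟹  x² − 24x = 0
x = 24 or x = 0, giving (24, 0) and (0, −24).

(0, −24) and (24, 0)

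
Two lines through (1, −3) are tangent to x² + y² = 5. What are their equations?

Write the tangent as mx − y + (−3 − m·(1)) = 0 and set its distance from the centre to √5:
(−1m − (3))² = 5(m² + 1)
2m² − 3m − 2 = 0, so m = −1/2 or m = 2.
Through (1, −3) these give x + 2y = −5 and 2x − y = 5.

x + 2y = −5 and 2x − y = 5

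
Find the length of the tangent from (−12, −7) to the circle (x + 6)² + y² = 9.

The centre is (−6, 0) and r = 3. The square of the distance from P to the centre is 36 + 49 = 85.
By the tangent–radius right angle, tangent length = √(|PO|² − r²) = √76 = 2√19.

2√19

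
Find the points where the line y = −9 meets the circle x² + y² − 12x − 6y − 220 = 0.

From the line, y = −9. Substituting:
x² − 12x − 85 = 0
x = 17 or x = −5, giving (17, −9) and (−5, −9).

(−5, −9) and (17, −9)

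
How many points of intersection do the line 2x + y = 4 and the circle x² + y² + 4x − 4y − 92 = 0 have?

Substituting the line into the circle gives 5x² − 4x − 92 = 0.
Δ = 16 − (−1840) = 1856.
Two real roots: the line is a secant.

2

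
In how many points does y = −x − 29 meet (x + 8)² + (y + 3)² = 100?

Substituting the line into the circle gives 2x² + 68x + 640 = 0.
Δ = 4624 − 5120 = −496.
No real roots: the line does not meet the circle.

0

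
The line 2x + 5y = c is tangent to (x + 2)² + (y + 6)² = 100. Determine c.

For a tangent, require d(centre, line) = r = 10.
|2·(−2) + 5·(−6) − c| / √29 = 10
|c − (−34)| = 10√29.

c = −34 ± 10√29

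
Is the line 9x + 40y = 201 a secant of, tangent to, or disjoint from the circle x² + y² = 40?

secant

Substituting the line into the circle gives 1681x² − 3618x − 23599 = 0.
Δ = 13089924 − (−158679676) = 171769600.
Two real roots: the line is a secant.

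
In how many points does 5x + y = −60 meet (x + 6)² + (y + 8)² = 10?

0

Centre (−6, −8), r² = 10. Distance² from centre to line = (22)²/26 = 242/13.
Since d² > r², the line lies outside the circle.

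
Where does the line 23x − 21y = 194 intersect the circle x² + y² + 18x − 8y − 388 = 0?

(−8, −18) and (13, 5)

Express y = (−194 + 23x)/21 and substitute into the circle:
970x² − 4850x − 100880 = 0  ⟹  x² − 5x − 104 = 0
x = 13 or x = −8, giving (13, 5) and (−8, −18).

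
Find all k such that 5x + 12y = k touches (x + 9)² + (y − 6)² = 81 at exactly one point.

For a tangent, require d(centre, line) = r = 9.
|5·(−9) + 12·6 − k| / √169 = 9
|k − (27)| = 9·13, so k = 144 or k = −90.

k = −90 or k = 144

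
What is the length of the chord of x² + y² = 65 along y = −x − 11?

Substitute y = −x − 11:
2x² + 22x + 56 = 0  ⟹  x² + 11x + 28 = 0
x = −4 or x = −7, giving (−4, −7) and (−7, −4).
Chord length = distance between (−4, −7) and (−7, −4) = √18 = 3√2.

3√2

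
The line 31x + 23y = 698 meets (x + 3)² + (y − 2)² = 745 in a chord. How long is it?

Express y = (698 − 31x)/23 and substitute into the circle:
1490x² − 37250x + 35760 = 0  ⟹  x² − 25x + 24 = 0
x = 24 or x = 1, giving (24, −2) and (1, 29).
Chord length = distance between (24, −2) and (1, 29) = √1490 = √1490.

√1490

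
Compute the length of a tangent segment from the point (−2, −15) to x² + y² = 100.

√129

With centre O = (0, 0), |OP|² = 229 and r² = 100.
By the tangent–radius right angle, tangent length = √(|PO|² − r²) = √129.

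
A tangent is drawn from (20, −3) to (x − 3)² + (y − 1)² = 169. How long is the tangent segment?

With centre O = (3, 1), |OP|² = 305 and r² = 169.
Power of the point: PT² = |PO|² − r² = 136, so PT = 2√34.

2√34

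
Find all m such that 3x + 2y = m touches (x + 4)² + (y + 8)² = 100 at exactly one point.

m = −28 ± 10√13

The line touches the circle iff its distance from (−4, −8) is 10:
|3·(−4) + 2·(−8) − m| / √13 = 10
|m − (−28)| = 10√13.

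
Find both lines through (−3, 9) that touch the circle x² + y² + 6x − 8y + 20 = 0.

Write the tangent as mx − y + (9 − m·(−3)) = 0 and set its distance from the centre to √5:
[m·(0) − (−5)]² = 5(m² + 1)
m² − 4 = 0, so m = −2 or m = 2.
Through (−3, 9) these give 2x + y = 3 and 2x − y = −15.

2x + y = 3 and 2x − y = −15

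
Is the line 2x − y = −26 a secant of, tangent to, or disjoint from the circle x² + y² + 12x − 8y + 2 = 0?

secant

Substituting the line into the circle gives 5x² + 100x + 470 = 0.
Δ = 10000 − 9400 = 600.
Two real roots: the line is a secant.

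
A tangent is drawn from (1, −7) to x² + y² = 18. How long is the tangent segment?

4√2

The centre is (0, 0) and r = 3√2. The square of the distance from P to the centre is 1 + 49 = 50.
Power of the point: PT² = |PO|² − r² = 32, so PT = 4√2.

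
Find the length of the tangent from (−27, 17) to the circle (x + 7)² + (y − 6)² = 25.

Centre (−7, 6), r² = 25. |PO|² = (−20)² + (11)² = 521.
Power of the point: PT² = |PO|² − r² = 496, so PT = 4√31.

4√31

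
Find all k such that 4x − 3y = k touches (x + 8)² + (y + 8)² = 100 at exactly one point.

For a tangent, require d(centre, line) = r = 10.
|4·(−8) − 3·(−8) − k| / √25 = 10
|k − (−8)| = 10·5, so k = 42 or k = −58.

k = −58 or k = 42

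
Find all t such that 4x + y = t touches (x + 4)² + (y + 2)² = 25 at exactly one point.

Tangency holds when the distance from the centre (−4, −2) to the line equals the radius 5:
|4·(−4) + 1·(−2) − t| / √17 = 5
|t − (−18)| = 5√17.

t = −18 ± 5√17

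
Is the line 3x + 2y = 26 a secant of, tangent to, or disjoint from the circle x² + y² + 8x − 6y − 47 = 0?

Substituting the line into the circle gives 13x² − 88x + 176 = 0.
Δ = 7744 − 9152 = −1408.
No real roots: the line does not meet the circle.

disjoint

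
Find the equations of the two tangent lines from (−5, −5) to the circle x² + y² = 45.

2x + y = −15 and x + 2y = −15

Write the tangent as mx − y + (−5 − m·(−5)) = 0 and set its distance from the centre to 3√5:
(5m − (5))² = 45(m² + 1)
2m² + 5m + 2 = 0, so m = −2 or m = −1/2.
Through (−5, −5) these give 2x + y = −15 and x + 2y = −15.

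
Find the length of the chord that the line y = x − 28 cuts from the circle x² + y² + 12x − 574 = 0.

8√2

The distance from (−6, 0) to the line is 34/√2, and r² = 610.
Half the chord is √(r² − d²) = √(32), so the full chord is 8√2.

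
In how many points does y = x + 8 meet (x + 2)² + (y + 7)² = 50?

0

Substituting the line into the circle gives 2x² + 34x + 179 = 0.
Δ = 1156 − 1432 = −276.
No real roots: the line does not meet the circle.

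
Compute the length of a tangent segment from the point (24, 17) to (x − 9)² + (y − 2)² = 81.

Centre (9, 2), r² = 81. |PO|² = (15)² + (15)² = 450.
Power of the point: PT² = |PO|² − r² = 369, so PT = 3√41.

3√41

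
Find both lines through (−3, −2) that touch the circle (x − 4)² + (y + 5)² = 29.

5x + 2y = −19 and 2x − 5y = 4

Let a tangent through (−3, −2) have slope m. Its distance from (4, −5) must equal √29:
[m·(7) − (−3)]² = 29(m² + 1)
10m² + 21m − 10 = 0, so m = −5/2 or m = 2/5.
With m = −5/2: 5x + 2y = −19. With m = 2/5: 2x − 5y = 4.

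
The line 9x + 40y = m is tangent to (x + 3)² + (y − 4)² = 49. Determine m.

For a tangent, require d(centre, line) = r = 7.
|9·(−3) + 40·4 − m| / √1681 = 7
|m − (133)| = 7·41, so m = 420 or m = −154.

m = −154 or m = 420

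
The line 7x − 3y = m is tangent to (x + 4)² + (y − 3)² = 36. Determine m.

m = −37 ± 6√58

Tangency holds when the distance from the centre (−4, 3) to the line equals the radius 6:
|7·(−4) − 3·3 − m| / √58 = 6
|m − (−37)| = 6√58.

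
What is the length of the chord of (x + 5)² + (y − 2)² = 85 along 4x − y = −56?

The distance from (−5, 2) to the line is 34/√17, and r² = 85.
Chord = 2√(r² − d²) = 2·√(17) = 2√17.

2√17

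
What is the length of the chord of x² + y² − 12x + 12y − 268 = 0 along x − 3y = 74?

6√10

The distance from (6, −6) to the line is 50/√10, and r² = 340.
Chord = 2√(r² − d²) = 2·√(90) = 6√10.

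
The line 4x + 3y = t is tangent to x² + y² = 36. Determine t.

The line touches the circle iff its distance from (0, 0) is 6:
|4·0 + 3·0 − t| / √25 = 6
|t| = 6·5, so t = 30 or t = −30.

t = −30 or t = 30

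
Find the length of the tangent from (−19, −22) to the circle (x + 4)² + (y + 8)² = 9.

Centre (−4, −8), r² = 9. |PO|² = (−15)² + (−14)² = 421.
Power of the point: PT² = |PO|² − r² = 412, so PT = 2√103.

2√103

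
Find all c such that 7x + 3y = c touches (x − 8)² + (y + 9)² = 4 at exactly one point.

Tangency holds when the distance from the centre (8, −9) to the line equals the radius 2:
|7·8 + 3·(−9) − c| / √58 = 2
|c − (29)| = 2√58.

c = 29 ± 2√58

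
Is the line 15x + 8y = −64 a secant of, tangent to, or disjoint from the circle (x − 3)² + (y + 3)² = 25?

Substituting the line into the circle gives 289x² + 816x + 576 = 0.
Discriminant = (816)² − 4·289·(576) = 0.
A repeated root: the line is tangent.

tangent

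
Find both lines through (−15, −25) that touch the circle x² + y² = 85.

9x − 2y = −85 and 6x − 7y = 85

A line y − (−25) = m(x − (−15)) is tangent when its distance from (0, 0) is √85:
[m·(15) − (25)]² = 85(m² + 1)
14m² − 75m + 54 = 0, so m = 9/2 or m = 6/7.
With m = 9/2: 9x − 2y = −85. With m = 6/7: 6x − 7y = 85.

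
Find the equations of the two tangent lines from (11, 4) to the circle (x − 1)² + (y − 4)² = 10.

x + 3y = 23 and x − 3y = −1

Let a tangent through (11, 4) have slope m. Its distance from (1, 4) must equal √10:
(−10m − (0))² = 10(m² + 1)
9m² − 1 = 0, so m = −1/3 or m = 1/3.
With m = −1/3: x + 3y = 23. With m = 1/3: x − 3y = −1.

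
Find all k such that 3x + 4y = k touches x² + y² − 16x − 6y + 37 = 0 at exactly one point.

For a tangent, require d(centre, line) = r = 6.
|3·8 + 4·3 − k| / √25 = 6
|k − (36)| = 6·5, so k = 66 or k = 6.

k = 6 or k = 66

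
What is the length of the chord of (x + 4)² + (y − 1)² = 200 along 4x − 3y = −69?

Substitute y = (69 + 4x)/3:
25x² + 600x + 2700 = 0  ⟹  x² + 24x + 108 = 0
x = −6 or x = −18, giving (−6, 15) and (−18, −1).
|(−6, 15) − (−18, −1)| = √((12)² + (16)²) = 20.

20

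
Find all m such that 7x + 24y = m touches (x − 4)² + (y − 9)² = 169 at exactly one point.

Tangency holds when the distance from the centre (4, 9) to the line equals the radius 13:
|7·4 + 24·9 − m| / √625 = 13
|m − (244)| = 13·25, so m = 569 or m = −81.

m = −81 or m = 569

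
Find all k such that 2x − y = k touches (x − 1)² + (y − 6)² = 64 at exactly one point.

k = −4 ± 8√5

For a tangent, require d(centre, line) = r = 8.
|2·1 − 1·6 − k| / √5 = 8
|k − (−4)| = 8√5.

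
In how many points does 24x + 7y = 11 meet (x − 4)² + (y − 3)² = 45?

Substituting the line into the circle gives 625x² + 88x − 1321 = 0.
Discriminant = (88)² − 4·625·(−1321) = 3310244 > 0.
Two real roots: the line is a secant.

2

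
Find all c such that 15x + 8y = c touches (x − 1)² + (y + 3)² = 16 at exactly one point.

Tangency holds when the distance from the centre (1, −3) to the line equals the radius 4:
|15·1 + 8·(−3) − c| / √289 = 4
|c − (−9)| = 4·17, so c = 59 or c = −77.

c = −77 or c = 59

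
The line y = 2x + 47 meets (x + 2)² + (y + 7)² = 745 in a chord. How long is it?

The distance from (−2, −7) to the line is 50/√5, and r² = 745.
Chord = 2√(r² − d²) = 2·√(245) = 14√5.

14√5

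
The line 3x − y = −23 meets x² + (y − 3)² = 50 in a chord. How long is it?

2√10

The distance from (0, 3) to the line is 20/√10, and r² = 50.
Half the chord is √(r² − d²) = √(10), so the full chord is 2√10.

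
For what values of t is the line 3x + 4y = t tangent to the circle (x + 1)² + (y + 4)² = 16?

Tangency holds when the distance from the centre (−1, −4) to the line equals the radius 4:
|3·(−1) + 4·(−4) − t| / √25 = 4
|t − (−19)| = 4·5, so t = 1 or t = −39.

t = −39 or t = 1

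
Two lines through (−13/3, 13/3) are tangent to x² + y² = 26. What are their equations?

x − 5y = −26 and 5x − y = −26

A line y − (13/3) = m(x − (−13/3)) is tangent when its distance from (0, 0) is √26:
[m·(13/3) − (−13/3)]² = 26(m² + 1)
5m² − 26m + 5 = 0, so m = 1/5 or m = 5.
With m = 1/5: x − 5y = −26. With m = 5: 5x − y = −26.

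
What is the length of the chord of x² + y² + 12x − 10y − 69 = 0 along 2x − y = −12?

Express y = 2x + 12 and substitute into the circle:
5x² + 40x − 45 = 0  ⟹  x² + 8x − 9 = 0
x = 1 or x = −9, giving (1, 14) and (−9, −6).
|(1, 14) − (−9, −6)| = √((10)² + (20)²) = 10√5.

10√5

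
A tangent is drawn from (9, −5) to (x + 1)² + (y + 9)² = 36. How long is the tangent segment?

Centre (−1, −9), r² = 36. |PO|² = (10)² + (4)² = 116.
By the tangent–radius right angle, tangent length = √(|PO|² − r²) = √80 = 4√5.

4√5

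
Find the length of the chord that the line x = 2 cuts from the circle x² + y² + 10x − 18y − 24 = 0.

Centre (−5, 9), r² = 130. Perpendicular distance d from centre to line = |−7| / √1 = 7.
Chord = 2√(r² − d²) = 2·√(81) = 18.

18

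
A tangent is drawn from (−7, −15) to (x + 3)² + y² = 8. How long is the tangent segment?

√233

Centre (−3, 0), r² = 8. |PO|² = (−4)² + (−15)² = 241.
The tangent meets the radius at right angles, so tangent² = |PO|² − r² = 241 − 8 = 233.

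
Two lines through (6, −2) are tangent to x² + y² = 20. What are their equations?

Let a tangent through (6, −2) have slope m. Its distance from (0, 0) must equal 2√5:
[m·(−6) − (2)]² = 20(m² + 1)
2m² + 3m − 2 = 0, so m = 1/2 or m = −2.
Through (6, −2) these give x − 2y = 10 and 2x + y = 10.

x − 2y = 10 and 2x + y = 10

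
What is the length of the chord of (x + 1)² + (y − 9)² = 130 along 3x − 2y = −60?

From the line, y = (60 + 3x)/2. Substituting:
13x² + 260x + 1248 = 0  ⟹  x² + 20x + 96 = 0
x = −8 or x = −12, giving (−8, 18) and (−12, 12).
Chord length = distance between (−8, 18) and (−12, 12) = √52 = 2√13.

2√13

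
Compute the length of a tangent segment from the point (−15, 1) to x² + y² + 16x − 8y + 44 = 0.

√22

With centre O = (−8, 4), |OP|² = 58 and r² = 36.
By the tangent–radius right angle, tangent length = √(|PO|² − r²) = √22.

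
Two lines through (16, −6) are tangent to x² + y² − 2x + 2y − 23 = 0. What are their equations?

Let a tangent through (16, −6) have slope m. Its distance from (1, −1) must equal 5:
(−15m − (5))² = 25(m² + 1)
4m² + 3m = 0, so m = 0 or m = −3/4.
With m = 0: y = −6. With m = −3/4: 3x + 4y = 24.

y = −6 and 3x + 4y = 24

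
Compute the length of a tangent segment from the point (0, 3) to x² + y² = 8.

The centre is (0, 0) and r = 2√2. The square of the distance from P to the centre is 0 + 9 = 9.
Power of the point: PT² = |PO|² − r² = 1, so PT = 1.

1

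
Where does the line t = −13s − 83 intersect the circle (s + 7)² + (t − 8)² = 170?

Express t = −13s − 83 and substitute into the circle:
170s² + 2380s + 8160 = 0  ⟹  s² + 14s + 48 = 0
s = −6 or s = −8, giving (−6, −5) and (−8, 21).

(−8, 21) and (−6, −5)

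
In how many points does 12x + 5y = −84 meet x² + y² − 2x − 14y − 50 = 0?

Centre (1, 7), r² = 100. Distance² from centre to line = (131)²/169 = 17161/169.
Since d² > r², the line lies outside the circle.

0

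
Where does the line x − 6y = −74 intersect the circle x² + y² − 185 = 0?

From the line, y = (74 + x)/6. Substituting:
37x² + 148x − 1184 = 0  ⟹  x² + 4x − 32 = 0
x = 4 or x = −8, giving (4, 13) and (−8, 11).

(−8, 11) and (4, 13)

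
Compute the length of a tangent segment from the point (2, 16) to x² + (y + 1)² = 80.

√213

The centre is (0, −1) and r = 4√5. The square of the distance from P to the centre is 4 + 289 = 293.
By the tangent–radius right angle, tangent length = √(|PO|² − r²) = √213.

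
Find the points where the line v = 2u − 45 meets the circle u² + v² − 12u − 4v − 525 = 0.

Express v = 2u − 45 and substitute into the circle:
5u² − 200u + 1680 = 0  ⟹  u² − 40u + 336 = 0
u = 28 or u = 12, giving (28, 11) and (12, −21).

(12, −21) and (28, 11)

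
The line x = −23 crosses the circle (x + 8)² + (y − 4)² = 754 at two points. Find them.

The line gives x = −23. Substituting into the circle:
y² − 8y − 513 = 0
y = 27 or y = −19, giving (−23, 27) and (−23, −19).

(−23, −19) and (−23, 27)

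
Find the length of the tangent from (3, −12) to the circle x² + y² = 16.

√137

The centre is (0, 0) and r = 4. The square of the distance from P to the centre is 9 + 144 = 153.
Power of the point: PT² = |PO|² − r² = 137, so PT = √137.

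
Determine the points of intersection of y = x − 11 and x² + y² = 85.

From the line, y = x − 11. Substituting:
2x² − 22x + 36 = 0  ⟹  x² − 11x + 18 = 0
x = 9 or x = 2, giving (9, −2) and (2, −9).

(2, −9) and (9, −2)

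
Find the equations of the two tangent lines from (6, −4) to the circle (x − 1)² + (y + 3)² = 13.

2x − 3y = 24 and 3x + 2y = 10

A line y − (−4) = m(x − (6)) is tangent when its distance from (1, −3) is √13:
(−5m − (1))² = 13(m² + 1)
6m² + 5m − 6 = 0, so m = 2/3 or m = −3/2.
With m = 2/3: 2x − 3y = 24. With m = −3/2: 3x + 2y = 10.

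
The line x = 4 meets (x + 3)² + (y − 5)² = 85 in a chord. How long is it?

12

The distance from (−3, 5) to the line is 7, and r² = 85.
Half the chord is √(r² − d²) = √(36), so the full chord is 12.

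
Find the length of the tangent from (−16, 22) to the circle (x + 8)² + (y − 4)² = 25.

The centre is (−8, 4) and r = 5. The square of the distance from P to the centre is 64 + 324 = 388.
By the tangent–radius right angle, tangent length = √(|PO|² − r²) = √363 = 11√3.

11√3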